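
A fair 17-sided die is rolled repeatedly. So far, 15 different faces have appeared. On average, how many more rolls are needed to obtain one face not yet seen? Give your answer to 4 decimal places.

The number of rolls until the next new face is geometric with success probability 2/17, so its mean is 17/2.
E = 17/2 = 8.50000.

8.5000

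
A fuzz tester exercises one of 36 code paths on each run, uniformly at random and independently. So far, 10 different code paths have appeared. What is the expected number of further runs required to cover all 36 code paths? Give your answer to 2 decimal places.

From k distinct to k+1 distinct takes on average 36/(36-k) runs.
Sum over k = 10,...,35: E = 36/26 + 36/25 + 36/24 + ... + 36/2 + 36/1 = 138.759.

138.76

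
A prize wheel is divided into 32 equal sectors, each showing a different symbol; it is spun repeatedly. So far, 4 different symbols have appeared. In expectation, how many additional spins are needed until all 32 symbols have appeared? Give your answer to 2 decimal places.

125.67

With k distinct symbols already seen, the next new one takes an expected 32/(32-k) spins.
Sum over k = 4,...,31: E = 32/28 + 32/27 + 32/26 + ... + 32/2 + 32/1 = 125.669.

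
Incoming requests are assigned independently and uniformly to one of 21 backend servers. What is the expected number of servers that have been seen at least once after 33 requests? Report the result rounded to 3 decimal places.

For each server, P(seen in 33 requests) = 1 - (20/21)^33 = 0.8001.
By linearity of expectation, E[distinct seen] = 21·(1 - (20/21)^33) = 16.8027.

16.803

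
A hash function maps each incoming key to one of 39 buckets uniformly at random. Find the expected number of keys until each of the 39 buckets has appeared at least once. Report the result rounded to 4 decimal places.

After k distinct buckets have appeared, the next key gives a new one with probability (39-k)/39, so the expected wait for the (k+1)-th is 39/(39-k).
E[T] = 39/39 + 39/38 + 39/37 + ... + 39/2 + 39/1 = 39·H_{39}.
H_{39} = 4.25354, so E[T] = 165.88818.

165.8882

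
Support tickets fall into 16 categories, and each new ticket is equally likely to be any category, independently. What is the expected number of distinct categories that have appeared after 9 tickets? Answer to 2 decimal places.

7.05

For each category, P(seen in 9 tickets) = 1 - (15/16)^9 = 0.441.
By linearity of expectation, E[distinct seen] = 16·(1 - (15/16)^9) = 7.049.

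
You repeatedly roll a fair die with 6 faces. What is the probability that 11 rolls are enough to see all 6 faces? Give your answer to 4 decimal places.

0.3562

By inclusion–exclusion over which faces are missing,
P(all seen) = Σ_{j=0}^{6} (-1)^j C(6,j)((6-j)/6)^11
= 1.00000 - 0.80753 + 0.17342 - 0.00977 + 0.00008 - 0.00000 + 0.00000
= 0.35621.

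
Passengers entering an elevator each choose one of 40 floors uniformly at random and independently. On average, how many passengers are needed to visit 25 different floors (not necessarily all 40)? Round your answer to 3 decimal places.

38.413

With k distinct floors already seen, the next new one arrives after an expected 40/(40-k) passengers.
Sum over k = 0,...,24: E = 40/40 + 40/39 + 40/38 + ... + 40/17 + 40/16 = 38.4126.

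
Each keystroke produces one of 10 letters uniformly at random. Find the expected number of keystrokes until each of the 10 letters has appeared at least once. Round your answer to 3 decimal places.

After k distinct letters have appeared, the next keystroke gives a new one with probability (10-k)/10, so the expected wait for the (k+1)-th is 10/(10-k).
E[T] = 10/10 + 10/9 + 10/8 + ... + 10/2 + 10/1 = 10·H_{10}.
H_{10} = 2.9290, so E[T] = 29.2897.

29.290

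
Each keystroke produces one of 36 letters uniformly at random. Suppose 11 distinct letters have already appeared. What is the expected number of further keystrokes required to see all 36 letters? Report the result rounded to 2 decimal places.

The wait to go from k to k+1 distinct letters is geometric with mean 36/(36-k).
Sum over k = 11,...,35: E = 36/25 + 36/24 + 36/23 + ... + 36/2 + 36/1 = 137.374.

137.37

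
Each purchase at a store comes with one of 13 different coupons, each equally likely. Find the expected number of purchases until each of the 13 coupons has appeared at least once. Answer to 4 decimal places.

41.3417

The wait to go from k to k+1 distinct coupons is geometric with mean 13/(13-k).
E[T] = 13/13 + 13/12 + 13/11 + ... + 13/2 + 13/1 = 13·H_{13}.
H_{13} = 3.18013, so E[T] = 41.34174.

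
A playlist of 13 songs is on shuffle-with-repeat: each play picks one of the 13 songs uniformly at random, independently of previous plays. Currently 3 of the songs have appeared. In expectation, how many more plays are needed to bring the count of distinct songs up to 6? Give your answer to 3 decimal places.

4.369

With k distinct songs already seen, the next new one takes an expected 13/(13-k) plays.
Sum over k = 3,...,5: E = 13/10 + 13/9 + 13/8 = 4.3694.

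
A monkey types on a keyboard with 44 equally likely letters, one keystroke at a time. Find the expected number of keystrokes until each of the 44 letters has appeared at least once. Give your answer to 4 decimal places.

The wait to go from k to k+1 distinct letters is geometric with mean 44/(44-k).
E[T] = 44/44 + 44/43 + 44/42 + ... + 44/2 + 44/1 = 44·H_{44}.
H_{44} = 4.37273, so E[T] = 192.39994.

192.3999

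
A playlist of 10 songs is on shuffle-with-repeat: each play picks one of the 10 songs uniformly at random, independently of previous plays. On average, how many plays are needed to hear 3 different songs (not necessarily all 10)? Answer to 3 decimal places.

With k distinct songs already seen, the next new one arrives after an expected 10/(10-k) plays.
Sum over k = 0,...,2: E = 10/10 + 10/9 + 10/8 = 3.3611.

3.361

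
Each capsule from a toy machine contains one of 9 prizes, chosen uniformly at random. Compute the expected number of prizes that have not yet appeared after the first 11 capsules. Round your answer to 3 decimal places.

2.464

For each prize, P(unseen after 11) = (8/9)^11 = 0.2737.
By linearity of expectation, E[unseen] = 9·(8/9)^11 = 2.4636.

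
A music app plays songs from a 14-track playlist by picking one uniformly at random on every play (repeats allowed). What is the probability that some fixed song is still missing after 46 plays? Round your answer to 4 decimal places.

On each play the fixed song fails to appear with probability 13/14.
P(still missing after 46) = (13/14)^46 = 0.03308.

0.0331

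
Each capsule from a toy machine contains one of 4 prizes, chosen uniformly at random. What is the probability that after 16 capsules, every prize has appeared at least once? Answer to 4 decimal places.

0.9600

By inclusion–exclusion over which prizes are missing,
P(all seen) = Σ_{j=0}^{4} (-1)^j C(4,j)((4-j)/4)^16
= 1.00000 - 0.04009 + 0.00009 - 0.00000 + 0.00000
= 0.96000.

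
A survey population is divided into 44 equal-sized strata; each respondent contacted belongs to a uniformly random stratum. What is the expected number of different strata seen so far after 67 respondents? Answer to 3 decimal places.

For each stratum, P(seen in 67 respondents) = 1 - (43/44)^67 = 0.7857.
By linearity of expectation, E[distinct seen] = 44·(1 - (43/44)^67) = 34.5700.

34.570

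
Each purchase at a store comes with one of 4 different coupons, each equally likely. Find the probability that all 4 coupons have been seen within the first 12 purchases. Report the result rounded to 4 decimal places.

0.8748

Let A_i be the event that coupon i is missing after 12 purchases. By inclusion–exclusion on the A_i,
P(all seen) = Σ_{j=0}^{4} (-1)^j C(4,j)((4-j)/4)^12
= 1.00000 - 0.12671 + 0.00146 - 0.00000 + 0.00000
= 0.87476.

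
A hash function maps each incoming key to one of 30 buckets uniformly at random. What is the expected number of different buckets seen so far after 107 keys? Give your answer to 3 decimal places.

29.202

For each bucket, P(seen in 107 keys) = 1 - (29/30)^107 = 0.9734.
By linearity of expectation, E[distinct seen] = 30·(1 - (29/30)^107) = 29.2025.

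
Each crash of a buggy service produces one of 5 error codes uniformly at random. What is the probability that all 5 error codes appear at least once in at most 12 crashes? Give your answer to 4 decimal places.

0.6780

Let A_i be the event that error code i is missing after 12 crashes. By inclusion–exclusion on the A_i,
P(all seen) = Σ_{j=0}^{5} (-1)^j C(5,j)((5-j)/5)^12
= 1.00000 - 0.34360 + 0.02177 - 0.00017 + 0.00000 - 0.00000
= 0.67800.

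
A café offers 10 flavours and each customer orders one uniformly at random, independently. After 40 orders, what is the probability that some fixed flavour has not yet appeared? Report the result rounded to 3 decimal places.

On each order the fixed flavour fails to appear with probability 9/10.
P(still missing after 40) = (9/10)^40 = 0.0148.

0.015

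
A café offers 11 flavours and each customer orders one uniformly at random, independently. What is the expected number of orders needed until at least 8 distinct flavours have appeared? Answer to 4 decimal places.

13.0520

Going from k to k+1 distinct takes a geometric number of orders with mean 11/(11-k).
Sum over k = 0,...,7: E = 11/11 + 11/10 + 11/9 + ... + 11/5 + 11/4 = 13.05198.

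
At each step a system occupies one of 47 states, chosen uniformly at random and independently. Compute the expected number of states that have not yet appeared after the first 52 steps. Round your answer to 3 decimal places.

For each state, P(unseen after 52) = (46/47)^52 = 0.3268.
By linearity of expectation, E[unseen] = 47·(46/47)^52 = 15.3609.

15.361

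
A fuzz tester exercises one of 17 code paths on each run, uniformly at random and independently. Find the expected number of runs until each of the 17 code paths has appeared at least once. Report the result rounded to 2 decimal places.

Split into phases: going from k distinct to k+1 distinct takes on average 17/(17-k) runs.
E[T] = 17/17 + 17/16 + 17/15 + ... + 17/2 + 17/1 = 17·H_{17}.
H_{17} = 3.440, so E[T] = 58.472.

58.47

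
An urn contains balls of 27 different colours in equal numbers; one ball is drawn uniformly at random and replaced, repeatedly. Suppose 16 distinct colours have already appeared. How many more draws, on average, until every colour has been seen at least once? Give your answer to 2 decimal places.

With k distinct colours already seen, the next new one takes an expected 27/(27-k) draws.
Sum over k = 16,...,26: E = 27/11 + 27/10 + 27/9 + ... + 27/2 + 27/1 = 81.537.

81.54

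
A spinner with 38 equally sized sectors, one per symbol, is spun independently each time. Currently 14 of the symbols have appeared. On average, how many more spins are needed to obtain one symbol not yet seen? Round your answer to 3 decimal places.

1.583

The number of spins until the next new symbol is geometric with success probability 24/38, so its mean is 38/24.
E = 38/24 = 1.5833.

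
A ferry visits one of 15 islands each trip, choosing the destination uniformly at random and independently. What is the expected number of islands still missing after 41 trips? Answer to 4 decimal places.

For each island, P(unseen after 41) = (14/15)^41 = 0.05909.
By linearity of expectation, E[unseen] = 15·(14/15)^41 = 0.88634.

0.8863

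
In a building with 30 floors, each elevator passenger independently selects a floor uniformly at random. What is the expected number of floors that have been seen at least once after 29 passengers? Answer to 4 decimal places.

18.7760

For each floor, P(seen in 29 passengers) = 1 - (29/30)^29 = 0.62587.
By linearity of expectation, E[distinct seen] = 30·(1 - (29/30)^29) = 18.77602.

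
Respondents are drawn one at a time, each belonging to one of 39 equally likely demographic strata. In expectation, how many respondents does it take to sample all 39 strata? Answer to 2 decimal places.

The wait to go from k to k+1 distinct strata is geometric with mean 39/(39-k).
E[T] = 39/39 + 39/38 + 39/37 + ... + 39/2 + 39/1 = 39·H_{39}.
H_{39} = 4.254, so E[T] = 165.888.

165.89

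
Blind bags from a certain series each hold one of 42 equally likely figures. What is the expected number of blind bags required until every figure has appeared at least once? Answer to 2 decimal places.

181.72

The wait to go from k to k+1 distinct figures is geometric with mean 42/(42-k).
E[T] = 42/42 + 42/41 + 42/40 + ... + 42/2 + 42/1 = 42·H_{42}.
H_{42} = 4.327, so E[T] = 181.723.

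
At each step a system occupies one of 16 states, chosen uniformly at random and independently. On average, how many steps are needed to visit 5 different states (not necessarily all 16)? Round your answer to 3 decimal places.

5.774

Going from k to k+1 distinct takes a geometric number of steps with mean 16/(16-k).
Sum over k = 0,...,4: E = 16/16 + 16/15 + 16/14 + 16/13 + 16/12 = 5.7736.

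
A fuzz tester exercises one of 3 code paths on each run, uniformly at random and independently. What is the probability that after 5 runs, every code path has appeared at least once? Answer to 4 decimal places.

By inclusion–exclusion over which code paths are missing,
P(all seen) = Σ_{j=0}^{3} (-1)^j C(3,j)((3-j)/3)^5
= 1.00000 - 0.39506 + 0.01235 - 0.00000
= 0.61728.

0.6173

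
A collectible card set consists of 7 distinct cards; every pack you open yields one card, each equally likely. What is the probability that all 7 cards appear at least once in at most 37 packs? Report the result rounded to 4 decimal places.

0.9767

By inclusion–exclusion over which cards are missing,
P(all seen) = Σ_{j=0}^{7} (-1)^j C(7,j)((7-j)/7)^37
= 1.00000 - 0.02334 + 0.00008 - 0.00000 + 0.00000 - 0.00000 + 0.00000 - 0.00000
= 0.97674.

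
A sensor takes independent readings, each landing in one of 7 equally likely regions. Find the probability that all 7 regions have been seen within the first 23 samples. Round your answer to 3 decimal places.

0.807

Let A_i be the event that region i is missing after 23 samples. By inclusion–exclusion on the A_i,
P(all seen) = Σ_{j=0}^{7} (-1)^j C(7,j)((7-j)/7)^23
= 1.0000 - 0.2020 + 0.0091 - 0.0001 + 0.0000 - 0.0000 + 0.0000 - 0.0000
= 0.8071.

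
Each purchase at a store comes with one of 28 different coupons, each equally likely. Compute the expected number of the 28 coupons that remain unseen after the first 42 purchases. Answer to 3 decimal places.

6.079

For each coupon, P(unseen after 42) = (27/28)^42 = 0.2171.
By linearity of expectation, E[unseen] = 28·(27/28)^42 = 6.0785.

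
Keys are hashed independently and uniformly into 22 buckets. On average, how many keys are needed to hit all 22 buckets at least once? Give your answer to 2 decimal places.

81.20

The wait to go from k to k+1 distinct buckets is geometric with mean 22/(22-k).
E[T] = 22/22 + 22/21 + 22/20 + ... + 22/2 + 22/1 = 22·H_{22}.
H_{22} = 3.691, so E[T] = 81.198.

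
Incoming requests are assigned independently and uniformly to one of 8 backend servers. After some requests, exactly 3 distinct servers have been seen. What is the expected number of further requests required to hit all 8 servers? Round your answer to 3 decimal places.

The wait to go from k to k+1 distinct servers is geometric with mean 8/(8-k).
Sum over k = 3,...,7: E = 8/5 + 8/4 + 8/3 + 8/2 + 8/1 = 18.2667.

18.267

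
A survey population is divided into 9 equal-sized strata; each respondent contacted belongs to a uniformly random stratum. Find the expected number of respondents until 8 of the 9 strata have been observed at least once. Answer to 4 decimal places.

16.4607

With k distinct strata already seen, the next new one arrives after an expected 9/(9-k) respondents.
Sum over k = 0,...,7: E = 9/9 + 9/8 + 9/7 + ... + 9/3 + 9/2 = 16.46071.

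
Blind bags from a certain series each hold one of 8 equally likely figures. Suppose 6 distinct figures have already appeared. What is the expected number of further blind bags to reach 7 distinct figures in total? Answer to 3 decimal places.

From k distinct to k+1 distinct takes on average 8/(8-k) blind bags.
Only the k = 6 term is needed: E = 8/2 = 4.0000.

4.000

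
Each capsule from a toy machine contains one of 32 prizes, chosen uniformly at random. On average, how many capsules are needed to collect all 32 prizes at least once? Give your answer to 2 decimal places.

The wait to go from k to k+1 distinct prizes is geometric with mean 32/(32-k).
E[T] = 32/32 + 32/31 + 32/30 + ... + 32/2 + 32/1 = 32·H_{32}.
H_{32} = 4.058, so E[T] = 129.872.

129.87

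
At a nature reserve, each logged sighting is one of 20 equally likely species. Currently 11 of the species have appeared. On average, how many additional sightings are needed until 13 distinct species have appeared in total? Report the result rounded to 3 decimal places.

From k distinct to k+1 distinct takes on average 20/(20-k) sightings.
Sum over k = 11,...,12: E = 20/9 + 20/8 = 4.7222.

4.722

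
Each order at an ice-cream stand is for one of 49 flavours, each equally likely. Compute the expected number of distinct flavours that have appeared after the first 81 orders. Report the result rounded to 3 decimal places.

For each flavour, P(seen in 81 orders) = 1 - (48/49)^81 = 0.8118.
By linearity of expectation, E[distinct seen] = 49·(1 - (48/49)^81) = 39.7774.

39.777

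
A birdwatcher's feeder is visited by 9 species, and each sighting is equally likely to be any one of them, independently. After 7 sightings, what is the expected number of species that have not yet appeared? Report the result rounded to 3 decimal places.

For each species, P(unseen after 7) = (8/9)^7 = 0.4385.
By linearity of expectation, E[unseen] = 9·(8/9)^7 = 3.9462.

3.946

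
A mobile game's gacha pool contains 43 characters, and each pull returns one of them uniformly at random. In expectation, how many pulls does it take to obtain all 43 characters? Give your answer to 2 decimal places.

187.05

After k distinct characters have appeared, the next pull gives a new one with probability (43-k)/43, so the expected wait for the (k+1)-th is 43/(43-k).
E[T] = 43/43 + 43/42 + 43/41 + ... + 43/2 + 43/1 = 43·H_{43}.
H_{43} = 4.350, so E[T] = 187.050.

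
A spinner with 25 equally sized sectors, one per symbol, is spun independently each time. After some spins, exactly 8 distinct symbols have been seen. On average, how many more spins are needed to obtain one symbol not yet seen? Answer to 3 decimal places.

1.471

The number of spins until the next new symbol is geometric with success probability 17/25, so its mean is 25/17.
E = 25/17 = 1.4706.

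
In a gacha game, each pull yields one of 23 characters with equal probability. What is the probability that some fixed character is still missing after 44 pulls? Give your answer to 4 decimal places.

0.1414

On each pull the fixed character fails to appear with probability 22/23.
P(still missing after 44) = (22/23)^44 = 0.14144.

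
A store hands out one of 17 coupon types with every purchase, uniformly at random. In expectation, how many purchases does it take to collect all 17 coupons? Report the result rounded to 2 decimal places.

58.47

After k distinct coupons have appeared, the next purchase gives a new one with probability (17-k)/17, so the expected wait for the (k+1)-th is 17/(17-k).
E[T] = 17/17 + 17/16 + 17/15 + ... + 17/2 + 17/1 = 17·H_{17}.
H_{17} = 3.440, so E[T] = 58.472.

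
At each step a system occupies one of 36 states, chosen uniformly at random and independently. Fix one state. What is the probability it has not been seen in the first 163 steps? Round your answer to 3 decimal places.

0.010

Each step misses the fixed state with probability (36-1)/36 = 35/36, independently.
P(still missing after 163) = (35/36)^163 = 0.0101.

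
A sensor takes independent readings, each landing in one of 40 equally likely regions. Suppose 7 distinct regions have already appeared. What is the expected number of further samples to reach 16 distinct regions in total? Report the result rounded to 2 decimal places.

The wait to go from k to k+1 distinct regions is geometric with mean 40/(40-k).
Sum over k = 7,...,15: E = 40/33 + 40/32 + 40/31 + ... + 40/26 + 40/25 = 12.514.

12.51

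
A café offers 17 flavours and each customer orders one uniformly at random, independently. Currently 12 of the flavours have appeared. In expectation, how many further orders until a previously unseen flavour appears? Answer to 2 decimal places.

Each order yields a new flavour with probability (17-12)/17 = 5/17, so the wait is geometric with mean 17/5.
E = 17/5 = 3.400.

3.40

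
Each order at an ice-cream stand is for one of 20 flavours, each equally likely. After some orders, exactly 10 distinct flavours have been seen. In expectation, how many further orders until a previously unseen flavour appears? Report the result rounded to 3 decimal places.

The number of orders until the next new flavour is geometric with success probability 10/20, so its mean is 20/10.
E = 20/10 = 2.0000.

2.000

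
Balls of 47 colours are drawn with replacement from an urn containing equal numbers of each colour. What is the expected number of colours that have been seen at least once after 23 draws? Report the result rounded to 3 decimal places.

For each colour, P(seen in 23 draws) = 1 - (46/47)^23 = 0.3902.
By linearity of expectation, E[distinct seen] = 47·(1 - (46/47)^23) = 18.3399.

18.340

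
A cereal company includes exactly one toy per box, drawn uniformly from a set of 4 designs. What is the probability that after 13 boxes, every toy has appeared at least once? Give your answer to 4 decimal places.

By inclusion–exclusion over which toys are missing,
P(all seen) = Σ_{j=0}^{4} (-1)^j C(4,j)((4-j)/4)^13
= 1.00000 - 0.09503 + 0.00073 - 0.00000 + 0.00000
= 0.90570.

0.9057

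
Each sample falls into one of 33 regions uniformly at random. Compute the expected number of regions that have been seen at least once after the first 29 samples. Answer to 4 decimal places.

19.4805

For each region, P(seen in 29 samples) = 1 - (32/33)^29 = 0.59032.
By linearity of expectation, E[distinct seen] = 33·(1 - (32/33)^29) = 19.48055.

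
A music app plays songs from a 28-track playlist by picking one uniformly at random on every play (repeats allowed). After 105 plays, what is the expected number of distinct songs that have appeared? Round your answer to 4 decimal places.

For each song, P(seen in 105 plays) = 1 - (27/28)^105 = 0.97804.
By linearity of expectation, E[distinct seen] = 28·(1 - (27/28)^105) = 27.38516.

27.3852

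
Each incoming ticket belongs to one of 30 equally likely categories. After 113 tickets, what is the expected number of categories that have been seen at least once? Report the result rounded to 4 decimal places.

29.3493

For each category, P(seen in 113 tickets) = 1 - (29/30)^113 = 0.97831.
By linearity of expectation, E[distinct seen] = 30·(1 - (29/30)^113) = 29.34928.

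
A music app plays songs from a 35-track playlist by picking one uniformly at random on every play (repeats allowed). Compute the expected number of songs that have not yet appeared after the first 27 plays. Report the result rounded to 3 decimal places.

16.002

For each song, P(unseen after 27) = (34/35)^27 = 0.4572.
By linearity of expectation, E[unseen] = 35·(34/35)^27 = 16.0015.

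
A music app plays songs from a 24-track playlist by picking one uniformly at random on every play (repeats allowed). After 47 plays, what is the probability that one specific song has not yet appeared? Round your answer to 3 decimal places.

On each play the fixed song fails to appear with probability 23/24.
P(still missing after 47) = (23/24)^47 = 0.1353.

0.135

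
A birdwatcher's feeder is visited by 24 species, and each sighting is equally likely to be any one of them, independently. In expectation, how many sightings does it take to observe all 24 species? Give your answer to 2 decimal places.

Split into phases: going from k distinct to k+1 distinct takes on average 24/(24-k) sightings.
E[T] = 24/24 + 24/23 + 24/22 + ... + 24/2 + 24/1 = 24·H_{24}.
H_{24} = 3.776, so E[T] = 90.623.

90.62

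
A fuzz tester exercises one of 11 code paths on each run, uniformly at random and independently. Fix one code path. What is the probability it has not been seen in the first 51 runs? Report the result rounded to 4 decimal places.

0.0077

On each run the fixed code path fails to appear with probability 10/11.
P(still missing after 51) = (10/11)^51 = 0.00774.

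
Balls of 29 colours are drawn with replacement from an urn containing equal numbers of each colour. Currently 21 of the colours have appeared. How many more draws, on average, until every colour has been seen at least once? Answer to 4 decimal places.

78.8179

The wait to go from k to k+1 distinct colours is geometric with mean 29/(29-k).
Sum over k = 21,...,28: E = 29/8 + 29/7 + 29/6 + ... + 29/2 + 29/1 = 78.81786.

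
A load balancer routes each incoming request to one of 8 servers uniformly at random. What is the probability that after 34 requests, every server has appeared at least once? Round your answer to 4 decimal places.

0.9162

Let A_i be the event that server i is missing after 34 requests. By inclusion–exclusion on the A_i,
P(all seen) = Σ_{j=0}^{8} (-1)^j C(8,j)((8-j)/8)^34
= 1.00000 - 0.08538 + 0.00158 - 0.00001 + 0.00000 - 0.00000 + 0.00000 - 0.00000 + 0.00000
= 0.91619.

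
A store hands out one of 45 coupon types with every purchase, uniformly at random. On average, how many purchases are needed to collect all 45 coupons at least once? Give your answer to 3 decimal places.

Split into phases: going from k distinct to k+1 distinct takes on average 45/(45-k) purchases.
E[T] = 45/45 + 45/44 + 45/43 + ... + 45/2 + 45/1 = 45·H_{45}.
H_{45} = 4.3949, so E[T] = 197.7727.

197.773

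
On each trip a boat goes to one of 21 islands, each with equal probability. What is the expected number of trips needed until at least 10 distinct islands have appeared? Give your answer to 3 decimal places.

With k distinct islands already seen, the next new one arrives after an expected 21/(21-k) trips.
Sum over k = 0,...,9: E = 21/21 + 21/20 + 21/19 + ... + 21/13 + 21/12 = 13.1351.

13.135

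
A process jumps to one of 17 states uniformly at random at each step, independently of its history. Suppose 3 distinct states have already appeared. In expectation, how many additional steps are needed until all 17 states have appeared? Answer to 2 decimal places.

From k distinct to k+1 distinct takes on average 17/(17-k) steps.
Sum over k = 3,...,16: E = 17/14 + 17/13 + 17/12 + ... + 17/2 + 17/1 = 55.277.

55.28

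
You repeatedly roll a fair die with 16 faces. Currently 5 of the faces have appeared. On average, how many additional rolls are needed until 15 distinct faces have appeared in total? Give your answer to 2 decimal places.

32.32

With k distinct faces already seen, the next new one takes an expected 16/(16-k) rolls.
Sum over k = 5,...,14: E = 16/11 + 16/10 + 16/9 + ... + 16/3 + 16/2 = 32.318.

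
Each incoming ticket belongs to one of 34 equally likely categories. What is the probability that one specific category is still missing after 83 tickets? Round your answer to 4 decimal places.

On each ticket the fixed category fails to appear with probability 33/34.
P(still missing after 83) = (33/34)^83 = 0.08393.

0.0839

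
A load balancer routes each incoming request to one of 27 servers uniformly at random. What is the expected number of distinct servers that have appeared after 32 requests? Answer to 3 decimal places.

18.930

For each server, P(seen in 32 requests) = 1 - (26/27)^32 = 0.7011.
By linearity of expectation, E[distinct seen] = 27·(1 - (26/27)^32) = 18.9301.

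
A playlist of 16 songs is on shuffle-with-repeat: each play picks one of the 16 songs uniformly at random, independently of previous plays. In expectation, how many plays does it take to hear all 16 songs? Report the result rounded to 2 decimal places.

54.09

After k distinct songs have appeared, the next play gives a new one with probability (16-k)/16, so the expected wait for the (k+1)-th is 16/(16-k).
E[T] = 16/16 + 16/15 + 16/14 + ... + 16/2 + 16/1 = 16·H_{16}.
H_{16} = 3.381, so E[T] = 54.092.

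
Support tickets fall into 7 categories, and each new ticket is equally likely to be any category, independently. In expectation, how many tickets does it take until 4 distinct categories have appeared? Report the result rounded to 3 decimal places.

5.317

Going from k to k+1 distinct takes a geometric number of tickets with mean 7/(7-k).
Sum over k = 0,...,3: E = 7/7 + 7/6 + 7/5 + 7/4 = 5.3167.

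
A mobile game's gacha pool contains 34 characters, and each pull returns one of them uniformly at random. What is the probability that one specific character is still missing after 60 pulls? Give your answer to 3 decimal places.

0.167

On each pull the fixed character fails to appear with probability 33/34.
P(still missing after 60) = (33/34)^60 = 0.1668.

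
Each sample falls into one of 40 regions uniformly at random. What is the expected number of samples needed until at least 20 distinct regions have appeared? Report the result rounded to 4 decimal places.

Going from k to k+1 distinct takes a geometric number of samples with mean 40/(40-k).
Sum over k = 0,...,19: E = 40/40 + 40/39 + 40/38 + ... + 40/22 + 40/21 = 27.23214.

27.2321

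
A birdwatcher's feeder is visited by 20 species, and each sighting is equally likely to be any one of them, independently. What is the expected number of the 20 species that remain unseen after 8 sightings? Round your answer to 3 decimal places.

13.268

For each species, P(unseen after 8) = (19/20)^8 = 0.6634.
By linearity of expectation, E[unseen] = 20·(19/20)^8 = 13.2684.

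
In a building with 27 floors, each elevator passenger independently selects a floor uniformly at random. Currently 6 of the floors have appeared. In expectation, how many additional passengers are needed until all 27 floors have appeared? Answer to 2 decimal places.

98.42

The wait to go from k to k+1 distinct floors is geometric with mean 27/(27-k).
Sum over k = 6,...,26: E = 27/21 + 27/20 + 27/19 + ... + 27/2 + 27/1 = 98.425.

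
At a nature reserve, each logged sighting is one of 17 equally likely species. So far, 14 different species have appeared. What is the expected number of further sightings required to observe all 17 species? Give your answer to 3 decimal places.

31.167

With k distinct species already seen, the next new one takes an expected 17/(17-k) sightings.
Sum over k = 14,...,16: E = 17/3 + 17/2 + 17/1 = 31.1667.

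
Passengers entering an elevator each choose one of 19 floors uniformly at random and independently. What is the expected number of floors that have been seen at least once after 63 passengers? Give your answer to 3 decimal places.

For each floor, P(seen in 63 passengers) = 1 - (18/19)^63 = 0.9668.
By linearity of expectation, E[distinct seen] = 19·(1 - (18/19)^63) = 18.3698.

18.370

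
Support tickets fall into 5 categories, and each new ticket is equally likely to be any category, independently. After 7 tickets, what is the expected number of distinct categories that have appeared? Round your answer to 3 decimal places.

3.951

For each category, P(seen in 7 tickets) = 1 - (4/5)^7 = 0.7903.
By linearity of expectation, E[distinct seen] = 5·(1 - (4/5)^7) = 3.9514.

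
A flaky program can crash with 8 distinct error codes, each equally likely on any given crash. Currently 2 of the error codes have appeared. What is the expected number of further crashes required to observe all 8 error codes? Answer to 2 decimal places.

19.60

With k distinct error codes already seen, the next new one takes an expected 8/(8-k) crashes.
Sum over k = 2,...,7: E = 8/6 + 8/5 + 8/4 + 8/3 + 8/2 + 8/1 = 19.600.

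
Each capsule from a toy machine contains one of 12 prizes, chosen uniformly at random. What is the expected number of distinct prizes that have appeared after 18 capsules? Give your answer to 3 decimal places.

9.494

For each prize, P(seen in 18 capsules) = 1 - (11/12)^18 = 0.7912.
By linearity of expectation, E[distinct seen] = 12·(1 - (11/12)^18) = 9.4940.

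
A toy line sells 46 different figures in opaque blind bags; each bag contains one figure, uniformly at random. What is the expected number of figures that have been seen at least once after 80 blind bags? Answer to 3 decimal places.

For each figure, P(seen in 80 blind bags) = 1 - (45/46)^80 = 0.8277.
By linearity of expectation, E[distinct seen] = 46·(1 - (45/46)^80) = 38.0726.

38.073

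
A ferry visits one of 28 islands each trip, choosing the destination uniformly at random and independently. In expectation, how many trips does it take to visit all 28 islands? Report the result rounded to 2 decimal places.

109.96

The wait to go from k to k+1 distinct islands is geometric with mean 28/(28-k).
E[T] = 28/28 + 28/27 + 28/26 + ... + 28/2 + 28/1 = 28·H_{28}.
H_{28} = 3.927, so E[T] = 109.961.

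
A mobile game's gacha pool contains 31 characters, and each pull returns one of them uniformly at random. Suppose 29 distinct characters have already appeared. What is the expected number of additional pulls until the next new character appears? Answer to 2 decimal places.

The number of pulls until the next new character is geometric with success probability 2/31, so its mean is 31/2.
E = 31/2 = 15.500.

15.50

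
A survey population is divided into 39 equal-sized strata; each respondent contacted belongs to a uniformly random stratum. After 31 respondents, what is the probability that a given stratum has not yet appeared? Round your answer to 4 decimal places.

0.4470

Each respondent misses the fixed stratum with probability (39-1)/39 = 38/39, independently.
P(still missing after 31) = (38/39)^31 = 0.44698.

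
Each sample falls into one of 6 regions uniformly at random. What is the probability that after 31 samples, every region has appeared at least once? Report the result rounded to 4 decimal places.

Let A_i be the event that region i is missing after 31 samples. By inclusion–exclusion on the A_i,
P(all seen) = Σ_{j=0}^{6} (-1)^j C(6,j)((6-j)/6)^31
= 1.00000 - 0.02106 + 0.00005 - 0.00000 + 0.00000 - 0.00000 + 0.00000
= 0.97899.

0.9790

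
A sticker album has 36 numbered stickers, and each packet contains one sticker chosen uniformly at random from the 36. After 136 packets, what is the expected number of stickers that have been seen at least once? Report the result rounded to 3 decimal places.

For each sticker, P(seen in 136 packets) = 1 - (35/36)^136 = 0.9783.
By linearity of expectation, E[distinct seen] = 36·(1 - (35/36)^136) = 35.2194.

35.219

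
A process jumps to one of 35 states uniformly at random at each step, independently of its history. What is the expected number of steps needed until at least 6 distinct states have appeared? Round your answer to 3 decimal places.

6.479

Going from k to k+1 distinct takes a geometric number of steps with mean 35/(35-k).
Sum over k = 0,...,5: E = 35/35 + 35/34 + 35/33 + 35/32 + 35/31 + 35/30 = 6.4795.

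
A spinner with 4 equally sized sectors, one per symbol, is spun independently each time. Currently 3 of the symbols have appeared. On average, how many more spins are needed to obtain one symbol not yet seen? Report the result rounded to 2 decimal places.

4.00

The number of spins until the next new symbol is geometric with success probability 1/4, so its mean is 4/1.
E = 4/1 = 4.000.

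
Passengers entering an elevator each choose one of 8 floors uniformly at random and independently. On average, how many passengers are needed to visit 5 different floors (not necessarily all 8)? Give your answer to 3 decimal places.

With k distinct floors already seen, the next new one arrives after an expected 8/(8-k) passengers.
Sum over k = 0,...,4: E = 8/8 + 8/7 + 8/6 + 8/5 + 8/4 = 7.0762.

7.076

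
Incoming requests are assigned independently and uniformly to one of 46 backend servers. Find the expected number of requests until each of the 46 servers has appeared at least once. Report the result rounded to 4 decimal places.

203.1676

Split into phases: going from k distinct to k+1 distinct takes on average 46/(46-k) requests.
E[T] = 46/46 + 46/45 + 46/44 + ... + 46/2 + 46/1 = 46·H_{46}.
H_{46} = 4.41669, so E[T] = 203.16761.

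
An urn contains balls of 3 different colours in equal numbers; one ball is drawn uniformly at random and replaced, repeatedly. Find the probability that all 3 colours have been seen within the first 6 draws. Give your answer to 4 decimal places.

By inclusion–exclusion over which colours are missing,
P(all seen) = Σ_{j=0}^{3} (-1)^j C(3,j)((3-j)/3)^6
= 1.00000 - 0.26337 + 0.00412 - 0.00000
= 0.74074.

0.7407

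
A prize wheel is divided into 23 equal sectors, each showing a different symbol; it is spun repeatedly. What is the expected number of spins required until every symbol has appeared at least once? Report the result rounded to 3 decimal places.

85.889

The wait to go from k to k+1 distinct symbols is geometric with mean 23/(23-k).
E[T] = 23/23 + 23/22 + 23/21 + ... + 23/2 + 23/1 = 23·H_{23}.
H_{23} = 3.7343, so E[T] = 85.8887.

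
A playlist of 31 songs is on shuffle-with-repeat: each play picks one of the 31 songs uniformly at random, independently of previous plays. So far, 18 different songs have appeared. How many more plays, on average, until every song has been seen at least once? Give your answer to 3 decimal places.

98.584

With k distinct songs already seen, the next new one takes an expected 31/(31-k) plays.
Sum over k = 18,...,30: E = 31/13 + 31/12 + 31/11 + ... + 31/2 + 31/1 = 98.5841.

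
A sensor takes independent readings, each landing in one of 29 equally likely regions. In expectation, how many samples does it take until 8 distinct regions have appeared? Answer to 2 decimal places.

9.17

With k distinct regions already seen, the next new one arrives after an expected 29/(29-k) samples.
Sum over k = 0,...,7: E = 29/29 + 29/28 + 29/27 + ... + 29/23 + 29/22 = 9.173.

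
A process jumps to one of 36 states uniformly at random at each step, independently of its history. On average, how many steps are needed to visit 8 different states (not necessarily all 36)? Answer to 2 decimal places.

With k distinct states already seen, the next new one arrives after an expected 36/(36-k) steps.
Sum over k = 0,...,7: E = 36/36 + 36/35 + 36/34 + ... + 36/30 + 36/29 = 8.906.

8.91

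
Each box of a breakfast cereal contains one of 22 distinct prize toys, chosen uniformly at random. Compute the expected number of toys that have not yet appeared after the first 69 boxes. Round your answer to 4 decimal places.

For each toy, P(unseen after 69) = (21/22)^69 = 0.04036.
By linearity of expectation, E[unseen] = 22·(21/22)^69 = 0.88795.

0.8880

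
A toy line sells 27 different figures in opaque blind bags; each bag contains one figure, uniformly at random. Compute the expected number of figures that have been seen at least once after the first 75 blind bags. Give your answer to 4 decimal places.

25.4075

For each figure, P(seen in 75 blind bags) = 1 - (26/27)^75 = 0.94102.
By linearity of expectation, E[distinct seen] = 27·(1 - (26/27)^75) = 25.40749.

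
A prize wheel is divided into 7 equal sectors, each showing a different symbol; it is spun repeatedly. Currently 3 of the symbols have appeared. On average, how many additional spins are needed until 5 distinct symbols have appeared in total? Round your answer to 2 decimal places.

The wait to go from k to k+1 distinct symbols is geometric with mean 7/(7-k).
Sum over k = 3,...,4: E = 7/4 + 7/3 = 4.083.

4.08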